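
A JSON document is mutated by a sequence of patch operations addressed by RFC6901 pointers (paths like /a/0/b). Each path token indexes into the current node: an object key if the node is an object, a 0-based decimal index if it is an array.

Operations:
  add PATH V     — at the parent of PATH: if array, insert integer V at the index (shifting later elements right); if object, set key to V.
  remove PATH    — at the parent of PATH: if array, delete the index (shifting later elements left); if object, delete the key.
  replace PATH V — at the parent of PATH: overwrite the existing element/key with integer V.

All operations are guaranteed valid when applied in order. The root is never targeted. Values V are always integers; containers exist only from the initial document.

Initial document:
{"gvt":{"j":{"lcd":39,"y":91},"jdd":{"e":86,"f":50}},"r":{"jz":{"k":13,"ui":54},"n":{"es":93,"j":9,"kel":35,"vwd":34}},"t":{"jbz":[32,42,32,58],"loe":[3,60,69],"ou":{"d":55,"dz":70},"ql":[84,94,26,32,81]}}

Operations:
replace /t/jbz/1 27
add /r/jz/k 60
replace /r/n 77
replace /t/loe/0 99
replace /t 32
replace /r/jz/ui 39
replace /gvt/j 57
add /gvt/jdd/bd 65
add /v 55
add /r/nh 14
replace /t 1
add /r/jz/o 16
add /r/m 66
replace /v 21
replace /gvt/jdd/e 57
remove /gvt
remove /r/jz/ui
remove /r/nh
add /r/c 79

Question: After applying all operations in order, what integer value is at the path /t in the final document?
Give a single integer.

Answer: 1

Derivation:
After op 1 (replace /t/jbz/1 27): {"gvt":{"j":{"lcd":39,"y":91},"jdd":{"e":86,"f":50}},"r":{"jz":{"k":13,"ui":54},"n":{"es":93,"j":9,"kel":35,"vwd":34}},"t":{"jbz":[32,27,32,58],"loe":[3,60,69],"ou":{"d":55,"dz":70},"ql":[84,94,26,32,81]}}
After op 2 (add /r/jz/k 60): {"gvt":{"j":{"lcd":39,"y":91},"jdd":{"e":86,"f":50}},"r":{"jz":{"k":60,"ui":54},"n":{"es":93,"j":9,"kel":35,"vwd":34}},"t":{"jbz":[32,27,32,58],"loe":[3,60,69],"ou":{"d":55,"dz":70},"ql":[84,94,26,32,81]}}
After op 3 (replace /r/n 77): {"gvt":{"j":{"lcd":39,"y":91},"jdd":{"e":86,"f":50}},"r":{"jz":{"k":60,"ui":54},"n":77},"t":{"jbz":[32,27,32,58],"loe":[3,60,69],"ou":{"d":55,"dz":70},"ql":[84,94,26,32,81]}}
After op 4 (replace /t/loe/0 99): {"gvt":{"j":{"lcd":39,"y":91},"jdd":{"e":86,"f":50}},"r":{"jz":{"k":60,"ui":54},"n":77},"t":{"jbz":[32,27,32,58],"loe":[99,60,69],"ou":{"d":55,"dz":70},"ql":[84,94,26,32,81]}}
After op 5 (replace /t 32): {"gvt":{"j":{"lcd":39,"y":91},"jdd":{"e":86,"f":50}},"r":{"jz":{"k":60,"ui":54},"n":77},"t":32}
After op 6 (replace /r/jz/ui 39): {"gvt":{"j":{"lcd":39,"y":91},"jdd":{"e":86,"f":50}},"r":{"jz":{"k":60,"ui":39},"n":77},"t":32}
After op 7 (replace /gvt/j 57): {"gvt":{"j":57,"jdd":{"e":86,"f":50}},"r":{"jz":{"k":60,"ui":39},"n":77},"t":32}
After op 8 (add /gvt/jdd/bd 65): {"gvt":{"j":57,"jdd":{"bd":65,"e":86,"f":50}},"r":{"jz":{"k":60,"ui":39},"n":77},"t":32}
After op 9 (add /v 55): {"gvt":{"j":57,"jdd":{"bd":65,"e":86,"f":50}},"r":{"jz":{"k":60,"ui":39},"n":77},"t":32,"v":55}
After op 10 (add /r/nh 14): {"gvt":{"j":57,"jdd":{"bd":65,"e":86,"f":50}},"r":{"jz":{"k":60,"ui":39},"n":77,"nh":14},"t":32,"v":55}
After op 11 (replace /t 1): {"gvt":{"j":57,"jdd":{"bd":65,"e":86,"f":50}},"r":{"jz":{"k":60,"ui":39},"n":77,"nh":14},"t":1,"v":55}
After op 12 (add /r/jz/o 16): {"gvt":{"j":57,"jdd":{"bd":65,"e":86,"f":50}},"r":{"jz":{"k":60,"o":16,"ui":39},"n":77,"nh":14},"t":1,"v":55}
After op 13 (add /r/m 66): {"gvt":{"j":57,"jdd":{"bd":65,"e":86,"f":50}},"r":{"jz":{"k":60,"o":16,"ui":39},"m":66,"n":77,"nh":14},"t":1,"v":55}
After op 14 (replace /v 21): {"gvt":{"j":57,"jdd":{"bd":65,"e":86,"f":50}},"r":{"jz":{"k":60,"o":16,"ui":39},"m":66,"n":77,"nh":14},"t":1,"v":21}
After op 15 (replace /gvt/jdd/e 57): {"gvt":{"j":57,"jdd":{"bd":65,"e":57,"f":50}},"r":{"jz":{"k":60,"o":16,"ui":39},"m":66,"n":77,"nh":14},"t":1,"v":21}
After op 16 (remove /gvt): {"r":{"jz":{"k":60,"o":16,"ui":39},"m":66,"n":77,"nh":14},"t":1,"v":21}
After op 17 (remove /r/jz/ui): {"r":{"jz":{"k":60,"o":16},"m":66,"n":77,"nh":14},"t":1,"v":21}
After op 18 (remove /r/nh): {"r":{"jz":{"k":60,"o":16},"m":66,"n":77},"t":1,"v":21}
After op 19 (add /r/c 79): {"r":{"c":79,"jz":{"k":60,"o":16},"m":66,"n":77},"t":1,"v":21}
Value at /t: 1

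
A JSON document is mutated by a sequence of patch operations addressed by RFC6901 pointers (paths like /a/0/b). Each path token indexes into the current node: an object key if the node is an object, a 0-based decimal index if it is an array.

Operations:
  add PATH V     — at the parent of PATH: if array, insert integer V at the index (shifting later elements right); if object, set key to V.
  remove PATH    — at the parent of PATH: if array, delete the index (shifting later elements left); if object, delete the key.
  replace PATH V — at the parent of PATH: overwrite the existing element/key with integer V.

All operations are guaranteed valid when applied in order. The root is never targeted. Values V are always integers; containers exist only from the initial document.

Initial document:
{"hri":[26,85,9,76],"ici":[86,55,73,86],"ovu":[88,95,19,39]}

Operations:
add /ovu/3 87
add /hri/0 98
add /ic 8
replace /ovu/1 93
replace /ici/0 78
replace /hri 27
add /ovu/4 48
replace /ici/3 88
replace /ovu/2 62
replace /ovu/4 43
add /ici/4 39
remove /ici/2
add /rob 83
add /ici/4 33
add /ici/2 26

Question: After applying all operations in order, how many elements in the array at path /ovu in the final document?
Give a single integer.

Answer: 6

Derivation:
After op 1 (add /ovu/3 87): {"hri":[26,85,9,76],"ici":[86,55,73,86],"ovu":[88,95,19,87,39]}
After op 2 (add /hri/0 98): {"hri":[98,26,85,9,76],"ici":[86,55,73,86],"ovu":[88,95,19,87,39]}
After op 3 (add /ic 8): {"hri":[98,26,85,9,76],"ic":8,"ici":[86,55,73,86],"ovu":[88,95,19,87,39]}
After op 4 (replace /ovu/1 93): {"hri":[98,26,85,9,76],"ic":8,"ici":[86,55,73,86],"ovu":[88,93,19,87,39]}
After op 5 (replace /ici/0 78): {"hri":[98,26,85,9,76],"ic":8,"ici":[78,55,73,86],"ovu":[88,93,19,87,39]}
After op 6 (replace /hri 27): {"hri":27,"ic":8,"ici":[78,55,73,86],"ovu":[88,93,19,87,39]}
After op 7 (add /ovu/4 48): {"hri":27,"ic":8,"ici":[78,55,73,86],"ovu":[88,93,19,87,48,39]}
After op 8 (replace /ici/3 88): {"hri":27,"ic":8,"ici":[78,55,73,88],"ovu":[88,93,19,87,48,39]}
After op 9 (replace /ovu/2 62): {"hri":27,"ic":8,"ici":[78,55,73,88],"ovu":[88,93,62,87,48,39]}
After op 10 (replace /ovu/4 43): {"hri":27,"ic":8,"ici":[78,55,73,88],"ovu":[88,93,62,87,43,39]}
After op 11 (add /ici/4 39): {"hri":27,"ic":8,"ici":[78,55,73,88,39],"ovu":[88,93,62,87,43,39]}
After op 12 (remove /ici/2): {"hri":27,"ic":8,"ici":[78,55,88,39],"ovu":[88,93,62,87,43,39]}
After op 13 (add /rob 83): {"hri":27,"ic":8,"ici":[78,55,88,39],"ovu":[88,93,62,87,43,39],"rob":83}
After op 14 (add /ici/4 33): {"hri":27,"ic":8,"ici":[78,55,88,39,33],"ovu":[88,93,62,87,43,39],"rob":83}
After op 15 (add /ici/2 26): {"hri":27,"ic":8,"ici":[78,55,26,88,39,33],"ovu":[88,93,62,87,43,39],"rob":83}
Size at path /ovu: 6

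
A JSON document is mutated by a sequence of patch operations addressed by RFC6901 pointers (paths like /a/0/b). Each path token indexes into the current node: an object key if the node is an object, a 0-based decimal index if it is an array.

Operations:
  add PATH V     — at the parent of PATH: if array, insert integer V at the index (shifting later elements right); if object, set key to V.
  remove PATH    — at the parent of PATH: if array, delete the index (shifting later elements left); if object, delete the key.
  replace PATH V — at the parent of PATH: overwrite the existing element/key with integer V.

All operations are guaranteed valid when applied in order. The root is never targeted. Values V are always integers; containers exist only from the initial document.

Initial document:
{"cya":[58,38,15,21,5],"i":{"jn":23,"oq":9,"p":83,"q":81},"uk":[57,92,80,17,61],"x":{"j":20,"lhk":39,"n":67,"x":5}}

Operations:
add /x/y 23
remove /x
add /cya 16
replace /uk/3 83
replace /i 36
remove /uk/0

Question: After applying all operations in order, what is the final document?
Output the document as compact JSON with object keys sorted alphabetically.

Answer: {"cya":16,"i":36,"uk":[92,80,83,61]}

Derivation:
After op 1 (add /x/y 23): {"cya":[58,38,15,21,5],"i":{"jn":23,"oq":9,"p":83,"q":81},"uk":[57,92,80,17,61],"x":{"j":20,"lhk":39,"n":67,"x":5,"y":23}}
After op 2 (remove /x): {"cya":[58,38,15,21,5],"i":{"jn":23,"oq":9,"p":83,"q":81},"uk":[57,92,80,17,61]}
After op 3 (add /cya 16): {"cya":16,"i":{"jn":23,"oq":9,"p":83,"q":81},"uk":[57,92,80,17,61]}
After op 4 (replace /uk/3 83): {"cya":16,"i":{"jn":23,"oq":9,"p":83,"q":81},"uk":[57,92,80,83,61]}
After op 5 (replace /i 36): {"cya":16,"i":36,"uk":[57,92,80,83,61]}
After op 6 (remove /uk/0): {"cya":16,"i":36,"uk":[92,80,83,61]}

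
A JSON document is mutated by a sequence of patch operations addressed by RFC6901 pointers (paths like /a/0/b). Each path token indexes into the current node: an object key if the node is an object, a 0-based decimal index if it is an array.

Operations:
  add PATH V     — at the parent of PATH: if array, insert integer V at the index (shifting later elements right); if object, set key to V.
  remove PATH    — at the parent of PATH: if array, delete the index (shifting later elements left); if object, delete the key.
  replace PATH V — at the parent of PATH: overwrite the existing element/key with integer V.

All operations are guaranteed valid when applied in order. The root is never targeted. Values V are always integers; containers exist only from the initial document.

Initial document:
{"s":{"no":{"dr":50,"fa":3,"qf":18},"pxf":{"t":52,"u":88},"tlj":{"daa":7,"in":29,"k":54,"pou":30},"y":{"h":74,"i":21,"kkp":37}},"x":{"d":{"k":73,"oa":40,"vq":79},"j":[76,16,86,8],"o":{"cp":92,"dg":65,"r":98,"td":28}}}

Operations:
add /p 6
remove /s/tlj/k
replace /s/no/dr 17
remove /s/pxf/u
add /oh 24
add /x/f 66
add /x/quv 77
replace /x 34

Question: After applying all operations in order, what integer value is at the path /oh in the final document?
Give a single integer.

Answer: 24

Derivation:
After op 1 (add /p 6): {"p":6,"s":{"no":{"dr":50,"fa":3,"qf":18},"pxf":{"t":52,"u":88},"tlj":{"daa":7,"in":29,"k":54,"pou":30},"y":{"h":74,"i":21,"kkp":37}},"x":{"d":{"k":73,"oa":40,"vq":79},"j":[76,16,86,8],"o":{"cp":92,"dg":65,"r":98,"td":28}}}
After op 2 (remove /s/tlj/k): {"p":6,"s":{"no":{"dr":50,"fa":3,"qf":18},"pxf":{"t":52,"u":88},"tlj":{"daa":7,"in":29,"pou":30},"y":{"h":74,"i":21,"kkp":37}},"x":{"d":{"k":73,"oa":40,"vq":79},"j":[76,16,86,8],"o":{"cp":92,"dg":65,"r":98,"td":28}}}
After op 3 (replace /s/no/dr 17): {"p":6,"s":{"no":{"dr":17,"fa":3,"qf":18},"pxf":{"t":52,"u":88},"tlj":{"daa":7,"in":29,"pou":30},"y":{"h":74,"i":21,"kkp":37}},"x":{"d":{"k":73,"oa":40,"vq":79},"j":[76,16,86,8],"o":{"cp":92,"dg":65,"r":98,"td":28}}}
After op 4 (remove /s/pxf/u): {"p":6,"s":{"no":{"dr":17,"fa":3,"qf":18},"pxf":{"t":52},"tlj":{"daa":7,"in":29,"pou":30},"y":{"h":74,"i":21,"kkp":37}},"x":{"d":{"k":73,"oa":40,"vq":79},"j":[76,16,86,8],"o":{"cp":92,"dg":65,"r":98,"td":28}}}
After op 5 (add /oh 24): {"oh":24,"p":6,"s":{"no":{"dr":17,"fa":3,"qf":18},"pxf":{"t":52},"tlj":{"daa":7,"in":29,"pou":30},"y":{"h":74,"i":21,"kkp":37}},"x":{"d":{"k":73,"oa":40,"vq":79},"j":[76,16,86,8],"o":{"cp":92,"dg":65,"r":98,"td":28}}}
After op 6 (add /x/f 66): {"oh":24,"p":6,"s":{"no":{"dr":17,"fa":3,"qf":18},"pxf":{"t":52},"tlj":{"daa":7,"in":29,"pou":30},"y":{"h":74,"i":21,"kkp":37}},"x":{"d":{"k":73,"oa":40,"vq":79},"f":66,"j":[76,16,86,8],"o":{"cp":92,"dg":65,"r":98,"td":28}}}
After op 7 (add /x/quv 77): {"oh":24,"p":6,"s":{"no":{"dr":17,"fa":3,"qf":18},"pxf":{"t":52},"tlj":{"daa":7,"in":29,"pou":30},"y":{"h":74,"i":21,"kkp":37}},"x":{"d":{"k":73,"oa":40,"vq":79},"f":66,"j":[76,16,86,8],"o":{"cp":92,"dg":65,"r":98,"td":28},"quv":77}}
After op 8 (replace /x 34): {"oh":24,"p":6,"s":{"no":{"dr":17,"fa":3,"qf":18},"pxf":{"t":52},"tlj":{"daa":7,"in":29,"pou":30},"y":{"h":74,"i":21,"kkp":37}},"x":34}
Value at /oh: 24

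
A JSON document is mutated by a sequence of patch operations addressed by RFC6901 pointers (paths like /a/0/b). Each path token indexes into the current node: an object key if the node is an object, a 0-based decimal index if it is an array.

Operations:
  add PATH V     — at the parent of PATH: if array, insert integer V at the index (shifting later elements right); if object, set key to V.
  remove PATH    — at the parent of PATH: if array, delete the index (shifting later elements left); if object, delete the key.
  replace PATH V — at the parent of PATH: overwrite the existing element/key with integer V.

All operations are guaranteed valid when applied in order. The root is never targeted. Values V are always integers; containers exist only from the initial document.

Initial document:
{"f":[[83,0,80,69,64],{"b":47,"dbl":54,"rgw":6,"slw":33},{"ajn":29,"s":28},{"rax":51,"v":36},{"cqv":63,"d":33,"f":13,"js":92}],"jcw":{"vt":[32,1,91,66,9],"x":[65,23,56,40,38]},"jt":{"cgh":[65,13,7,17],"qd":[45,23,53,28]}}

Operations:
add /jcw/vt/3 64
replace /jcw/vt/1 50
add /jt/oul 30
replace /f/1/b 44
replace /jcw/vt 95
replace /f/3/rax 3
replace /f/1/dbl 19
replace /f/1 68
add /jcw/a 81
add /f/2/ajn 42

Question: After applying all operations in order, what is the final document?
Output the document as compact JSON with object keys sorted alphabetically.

Answer: {"f":[[83,0,80,69,64],68,{"ajn":42,"s":28},{"rax":3,"v":36},{"cqv":63,"d":33,"f":13,"js":92}],"jcw":{"a":81,"vt":95,"x":[65,23,56,40,38]},"jt":{"cgh":[65,13,7,17],"oul":30,"qd":[45,23,53,28]}}

Derivation:
After op 1 (add /jcw/vt/3 64): {"f":[[83,0,80,69,64],{"b":47,"dbl":54,"rgw":6,"slw":33},{"ajn":29,"s":28},{"rax":51,"v":36},{"cqv":63,"d":33,"f":13,"js":92}],"jcw":{"vt":[32,1,91,64,66,9],"x":[65,23,56,40,38]},"jt":{"cgh":[65,13,7,17],"qd":[45,23,53,28]}}
After op 2 (replace /jcw/vt/1 50): {"f":[[83,0,80,69,64],{"b":47,"dbl":54,"rgw":6,"slw":33},{"ajn":29,"s":28},{"rax":51,"v":36},{"cqv":63,"d":33,"f":13,"js":92}],"jcw":{"vt":[32,50,91,64,66,9],"x":[65,23,56,40,38]},"jt":{"cgh":[65,13,7,17],"qd":[45,23,53,28]}}
After op 3 (add /jt/oul 30): {"f":[[83,0,80,69,64],{"b":47,"dbl":54,"rgw":6,"slw":33},{"ajn":29,"s":28},{"rax":51,"v":36},{"cqv":63,"d":33,"f":13,"js":92}],"jcw":{"vt":[32,50,91,64,66,9],"x":[65,23,56,40,38]},"jt":{"cgh":[65,13,7,17],"oul":30,"qd":[45,23,53,28]}}
After op 4 (replace /f/1/b 44): {"f":[[83,0,80,69,64],{"b":44,"dbl":54,"rgw":6,"slw":33},{"ajn":29,"s":28},{"rax":51,"v":36},{"cqv":63,"d":33,"f":13,"js":92}],"jcw":{"vt":[32,50,91,64,66,9],"x":[65,23,56,40,38]},"jt":{"cgh":[65,13,7,17],"oul":30,"qd":[45,23,53,28]}}
After op 5 (replace /jcw/vt 95): {"f":[[83,0,80,69,64],{"b":44,"dbl":54,"rgw":6,"slw":33},{"ajn":29,"s":28},{"rax":51,"v":36},{"cqv":63,"d":33,"f":13,"js":92}],"jcw":{"vt":95,"x":[65,23,56,40,38]},"jt":{"cgh":[65,13,7,17],"oul":30,"qd":[45,23,53,28]}}
After op 6 (replace /f/3/rax 3): {"f":[[83,0,80,69,64],{"b":44,"dbl":54,"rgw":6,"slw":33},{"ajn":29,"s":28},{"rax":3,"v":36},{"cqv":63,"d":33,"f":13,"js":92}],"jcw":{"vt":95,"x":[65,23,56,40,38]},"jt":{"cgh":[65,13,7,17],"oul":30,"qd":[45,23,53,28]}}
After op 7 (replace /f/1/dbl 19): {"f":[[83,0,80,69,64],{"b":44,"dbl":19,"rgw":6,"slw":33},{"ajn":29,"s":28},{"rax":3,"v":36},{"cqv":63,"d":33,"f":13,"js":92}],"jcw":{"vt":95,"x":[65,23,56,40,38]},"jt":{"cgh":[65,13,7,17],"oul":30,"qd":[45,23,53,28]}}
After op 8 (replace /f/1 68): {"f":[[83,0,80,69,64],68,{"ajn":29,"s":28},{"rax":3,"v":36},{"cqv":63,"d":33,"f":13,"js":92}],"jcw":{"vt":95,"x":[65,23,56,40,38]},"jt":{"cgh":[65,13,7,17],"oul":30,"qd":[45,23,53,28]}}
After op 9 (add /jcw/a 81): {"f":[[83,0,80,69,64],68,{"ajn":29,"s":28},{"rax":3,"v":36},{"cqv":63,"d":33,"f":13,"js":92}],"jcw":{"a":81,"vt":95,"x":[65,23,56,40,38]},"jt":{"cgh":[65,13,7,17],"oul":30,"qd":[45,23,53,28]}}
After op 10 (add /f/2/ajn 42): {"f":[[83,0,80,69,64],68,{"ajn":42,"s":28},{"rax":3,"v":36},{"cqv":63,"d":33,"f":13,"js":92}],"jcw":{"a":81,"vt":95,"x":[65,23,56,40,38]},"jt":{"cgh":[65,13,7,17],"oul":30,"qd":[45,23,53,28]}}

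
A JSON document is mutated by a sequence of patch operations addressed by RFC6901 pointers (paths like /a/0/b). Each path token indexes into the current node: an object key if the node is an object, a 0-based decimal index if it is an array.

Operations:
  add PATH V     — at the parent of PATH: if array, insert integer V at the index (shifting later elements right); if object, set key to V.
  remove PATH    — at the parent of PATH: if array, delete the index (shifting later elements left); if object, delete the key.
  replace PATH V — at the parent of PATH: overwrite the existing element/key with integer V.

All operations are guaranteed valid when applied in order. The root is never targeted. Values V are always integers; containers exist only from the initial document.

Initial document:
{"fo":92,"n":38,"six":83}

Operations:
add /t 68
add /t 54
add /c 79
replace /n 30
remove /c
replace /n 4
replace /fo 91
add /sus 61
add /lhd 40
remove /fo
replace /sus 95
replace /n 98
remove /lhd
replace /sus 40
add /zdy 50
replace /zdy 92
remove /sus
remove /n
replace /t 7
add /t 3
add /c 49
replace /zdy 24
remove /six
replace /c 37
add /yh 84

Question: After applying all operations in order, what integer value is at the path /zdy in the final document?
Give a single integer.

After op 1 (add /t 68): {"fo":92,"n":38,"six":83,"t":68}
After op 2 (add /t 54): {"fo":92,"n":38,"six":83,"t":54}
After op 3 (add /c 79): {"c":79,"fo":92,"n":38,"six":83,"t":54}
After op 4 (replace /n 30): {"c":79,"fo":92,"n":30,"six":83,"t":54}
After op 5 (remove /c): {"fo":92,"n":30,"six":83,"t":54}
After op 6 (replace /n 4): {"fo":92,"n":4,"six":83,"t":54}
After op 7 (replace /fo 91): {"fo":91,"n":4,"six":83,"t":54}
After op 8 (add /sus 61): {"fo":91,"n":4,"six":83,"sus":61,"t":54}
After op 9 (add /lhd 40): {"fo":91,"lhd":40,"n":4,"six":83,"sus":61,"t":54}
After op 10 (remove /fo): {"lhd":40,"n":4,"six":83,"sus":61,"t":54}
After op 11 (replace /sus 95): {"lhd":40,"n":4,"six":83,"sus":95,"t":54}
After op 12 (replace /n 98): {"lhd":40,"n":98,"six":83,"sus":95,"t":54}
After op 13 (remove /lhd): {"n":98,"six":83,"sus":95,"t":54}
After op 14 (replace /sus 40): {"n":98,"six":83,"sus":40,"t":54}
After op 15 (add /zdy 50): {"n":98,"six":83,"sus":40,"t":54,"zdy":50}
After op 16 (replace /zdy 92): {"n":98,"six":83,"sus":40,"t":54,"zdy":92}
After op 17 (remove /sus): {"n":98,"six":83,"t":54,"zdy":92}
After op 18 (remove /n): {"six":83,"t":54,"zdy":92}
After op 19 (replace /t 7): {"six":83,"t":7,"zdy":92}
After op 20 (add /t 3): {"six":83,"t":3,"zdy":92}
After op 21 (add /c 49): {"c":49,"six":83,"t":3,"zdy":92}
After op 22 (replace /zdy 24): {"c":49,"six":83,"t":3,"zdy":24}
After op 23 (remove /six): {"c":49,"t":3,"zdy":24}
After op 24 (replace /c 37): {"c":37,"t":3,"zdy":24}
After op 25 (add /yh 84): {"c":37,"t":3,"yh":84,"zdy":24}
Value at /zdy: 24

Answer: 24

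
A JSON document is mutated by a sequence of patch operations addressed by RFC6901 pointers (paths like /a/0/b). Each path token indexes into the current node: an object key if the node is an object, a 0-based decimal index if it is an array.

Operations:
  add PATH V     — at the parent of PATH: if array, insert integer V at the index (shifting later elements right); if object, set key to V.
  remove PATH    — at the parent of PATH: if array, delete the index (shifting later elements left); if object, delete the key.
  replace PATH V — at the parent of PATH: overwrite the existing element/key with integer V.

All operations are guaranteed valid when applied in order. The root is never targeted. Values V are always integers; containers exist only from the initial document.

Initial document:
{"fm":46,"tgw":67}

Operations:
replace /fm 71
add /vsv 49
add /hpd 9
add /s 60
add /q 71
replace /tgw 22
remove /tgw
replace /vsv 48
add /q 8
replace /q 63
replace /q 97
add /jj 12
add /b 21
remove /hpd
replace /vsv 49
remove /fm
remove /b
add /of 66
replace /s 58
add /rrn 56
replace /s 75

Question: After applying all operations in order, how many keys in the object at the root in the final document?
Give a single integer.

Answer: 6

Derivation:
After op 1 (replace /fm 71): {"fm":71,"tgw":67}
After op 2 (add /vsv 49): {"fm":71,"tgw":67,"vsv":49}
After op 3 (add /hpd 9): {"fm":71,"hpd":9,"tgw":67,"vsv":49}
After op 4 (add /s 60): {"fm":71,"hpd":9,"s":60,"tgw":67,"vsv":49}
After op 5 (add /q 71): {"fm":71,"hpd":9,"q":71,"s":60,"tgw":67,"vsv":49}
After op 6 (replace /tgw 22): {"fm":71,"hpd":9,"q":71,"s":60,"tgw":22,"vsv":49}
After op 7 (remove /tgw): {"fm":71,"hpd":9,"q":71,"s":60,"vsv":49}
After op 8 (replace /vsv 48): {"fm":71,"hpd":9,"q":71,"s":60,"vsv":48}
After op 9 (add /q 8): {"fm":71,"hpd":9,"q":8,"s":60,"vsv":48}
After op 10 (replace /q 63): {"fm":71,"hpd":9,"q":63,"s":60,"vsv":48}
After op 11 (replace /q 97): {"fm":71,"hpd":9,"q":97,"s":60,"vsv":48}
After op 12 (add /jj 12): {"fm":71,"hpd":9,"jj":12,"q":97,"s":60,"vsv":48}
After op 13 (add /b 21): {"b":21,"fm":71,"hpd":9,"jj":12,"q":97,"s":60,"vsv":48}
After op 14 (remove /hpd): {"b":21,"fm":71,"jj":12,"q":97,"s":60,"vsv":48}
After op 15 (replace /vsv 49): {"b":21,"fm":71,"jj":12,"q":97,"s":60,"vsv":49}
After op 16 (remove /fm): {"b":21,"jj":12,"q":97,"s":60,"vsv":49}
After op 17 (remove /b): {"jj":12,"q":97,"s":60,"vsv":49}
After op 18 (add /of 66): {"jj":12,"of":66,"q":97,"s":60,"vsv":49}
After op 19 (replace /s 58): {"jj":12,"of":66,"q":97,"s":58,"vsv":49}
After op 20 (add /rrn 56): {"jj":12,"of":66,"q":97,"rrn":56,"s":58,"vsv":49}
After op 21 (replace /s 75): {"jj":12,"of":66,"q":97,"rrn":56,"s":75,"vsv":49}
Size at the root: 6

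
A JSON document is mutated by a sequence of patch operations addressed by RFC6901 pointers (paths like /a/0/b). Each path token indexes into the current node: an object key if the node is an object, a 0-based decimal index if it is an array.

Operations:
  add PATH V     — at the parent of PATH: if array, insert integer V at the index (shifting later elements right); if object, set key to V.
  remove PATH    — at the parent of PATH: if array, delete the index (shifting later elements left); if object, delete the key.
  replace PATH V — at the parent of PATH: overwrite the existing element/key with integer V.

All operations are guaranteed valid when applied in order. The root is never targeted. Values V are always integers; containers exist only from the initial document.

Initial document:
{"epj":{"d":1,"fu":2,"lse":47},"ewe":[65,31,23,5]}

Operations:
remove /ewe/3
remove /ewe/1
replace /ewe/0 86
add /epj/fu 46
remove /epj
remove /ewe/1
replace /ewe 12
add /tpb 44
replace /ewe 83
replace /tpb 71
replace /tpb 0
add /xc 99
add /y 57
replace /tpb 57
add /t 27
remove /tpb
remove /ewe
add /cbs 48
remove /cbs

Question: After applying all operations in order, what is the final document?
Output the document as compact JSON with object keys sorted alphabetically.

After op 1 (remove /ewe/3): {"epj":{"d":1,"fu":2,"lse":47},"ewe":[65,31,23]}
After op 2 (remove /ewe/1): {"epj":{"d":1,"fu":2,"lse":47},"ewe":[65,23]}
After op 3 (replace /ewe/0 86): {"epj":{"d":1,"fu":2,"lse":47},"ewe":[86,23]}
After op 4 (add /epj/fu 46): {"epj":{"d":1,"fu":46,"lse":47},"ewe":[86,23]}
After op 5 (remove /epj): {"ewe":[86,23]}
After op 6 (remove /ewe/1): {"ewe":[86]}
After op 7 (replace /ewe 12): {"ewe":12}
After op 8 (add /tpb 44): {"ewe":12,"tpb":44}
After op 9 (replace /ewe 83): {"ewe":83,"tpb":44}
After op 10 (replace /tpb 71): {"ewe":83,"tpb":71}
After op 11 (replace /tpb 0): {"ewe":83,"tpb":0}
After op 12 (add /xc 99): {"ewe":83,"tpb":0,"xc":99}
After op 13 (add /y 57): {"ewe":83,"tpb":0,"xc":99,"y":57}
After op 14 (replace /tpb 57): {"ewe":83,"tpb":57,"xc":99,"y":57}
After op 15 (add /t 27): {"ewe":83,"t":27,"tpb":57,"xc":99,"y":57}
After op 16 (remove /tpb): {"ewe":83,"t":27,"xc":99,"y":57}
After op 17 (remove /ewe): {"t":27,"xc":99,"y":57}
After op 18 (add /cbs 48): {"cbs":48,"t":27,"xc":99,"y":57}
After op 19 (remove /cbs): {"t":27,"xc":99,"y":57}

Answer: {"t":27,"xc":99,"y":57}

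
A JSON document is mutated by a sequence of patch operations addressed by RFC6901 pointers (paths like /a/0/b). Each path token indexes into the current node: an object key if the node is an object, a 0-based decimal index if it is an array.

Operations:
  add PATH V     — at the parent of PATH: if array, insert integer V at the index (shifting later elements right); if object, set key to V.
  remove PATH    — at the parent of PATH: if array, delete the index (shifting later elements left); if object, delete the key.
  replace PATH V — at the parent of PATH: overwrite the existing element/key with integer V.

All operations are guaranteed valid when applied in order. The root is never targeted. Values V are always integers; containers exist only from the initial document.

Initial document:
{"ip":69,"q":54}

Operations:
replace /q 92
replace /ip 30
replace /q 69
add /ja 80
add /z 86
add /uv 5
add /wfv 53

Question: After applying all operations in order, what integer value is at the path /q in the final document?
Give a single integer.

After op 1 (replace /q 92): {"ip":69,"q":92}
After op 2 (replace /ip 30): {"ip":30,"q":92}
After op 3 (replace /q 69): {"ip":30,"q":69}
After op 4 (add /ja 80): {"ip":30,"ja":80,"q":69}
After op 5 (add /z 86): {"ip":30,"ja":80,"q":69,"z":86}
After op 6 (add /uv 5): {"ip":30,"ja":80,"q":69,"uv":5,"z":86}
After op 7 (add /wfv 53): {"ip":30,"ja":80,"q":69,"uv":5,"wfv":53,"z":86}
Value at /q: 69

Answer: 69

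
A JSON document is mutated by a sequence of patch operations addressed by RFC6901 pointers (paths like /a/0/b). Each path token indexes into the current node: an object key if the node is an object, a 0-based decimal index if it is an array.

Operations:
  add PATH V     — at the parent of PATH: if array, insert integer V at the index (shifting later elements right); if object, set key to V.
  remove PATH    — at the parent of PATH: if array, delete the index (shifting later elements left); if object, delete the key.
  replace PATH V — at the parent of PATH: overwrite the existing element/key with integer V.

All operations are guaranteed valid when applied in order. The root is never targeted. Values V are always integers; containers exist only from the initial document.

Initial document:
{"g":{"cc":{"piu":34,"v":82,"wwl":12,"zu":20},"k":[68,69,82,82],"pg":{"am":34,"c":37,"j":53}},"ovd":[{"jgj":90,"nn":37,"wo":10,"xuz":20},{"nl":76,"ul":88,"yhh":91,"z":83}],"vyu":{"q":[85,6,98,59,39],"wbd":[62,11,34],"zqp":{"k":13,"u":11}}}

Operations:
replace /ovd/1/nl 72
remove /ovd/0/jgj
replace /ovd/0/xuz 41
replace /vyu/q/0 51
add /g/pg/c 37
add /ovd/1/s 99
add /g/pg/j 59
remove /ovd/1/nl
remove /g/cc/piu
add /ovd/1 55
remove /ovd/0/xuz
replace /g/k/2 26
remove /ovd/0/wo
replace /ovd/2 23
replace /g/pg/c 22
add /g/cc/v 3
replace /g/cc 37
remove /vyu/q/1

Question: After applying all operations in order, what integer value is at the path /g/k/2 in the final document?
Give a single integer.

After op 1 (replace /ovd/1/nl 72): {"g":{"cc":{"piu":34,"v":82,"wwl":12,"zu":20},"k":[68,69,82,82],"pg":{"am":34,"c":37,"j":53}},"ovd":[{"jgj":90,"nn":37,"wo":10,"xuz":20},{"nl":72,"ul":88,"yhh":91,"z":83}],"vyu":{"q":[85,6,98,59,39],"wbd":[62,11,34],"zqp":{"k":13,"u":11}}}
After op 2 (remove /ovd/0/jgj): {"g":{"cc":{"piu":34,"v":82,"wwl":12,"zu":20},"k":[68,69,82,82],"pg":{"am":34,"c":37,"j":53}},"ovd":[{"nn":37,"wo":10,"xuz":20},{"nl":72,"ul":88,"yhh":91,"z":83}],"vyu":{"q":[85,6,98,59,39],"wbd":[62,11,34],"zqp":{"k":13,"u":11}}}
After op 3 (replace /ovd/0/xuz 41): {"g":{"cc":{"piu":34,"v":82,"wwl":12,"zu":20},"k":[68,69,82,82],"pg":{"am":34,"c":37,"j":53}},"ovd":[{"nn":37,"wo":10,"xuz":41},{"nl":72,"ul":88,"yhh":91,"z":83}],"vyu":{"q":[85,6,98,59,39],"wbd":[62,11,34],"zqp":{"k":13,"u":11}}}
After op 4 (replace /vyu/q/0 51): {"g":{"cc":{"piu":34,"v":82,"wwl":12,"zu":20},"k":[68,69,82,82],"pg":{"am":34,"c":37,"j":53}},"ovd":[{"nn":37,"wo":10,"xuz":41},{"nl":72,"ul":88,"yhh":91,"z":83}],"vyu":{"q":[51,6,98,59,39],"wbd":[62,11,34],"zqp":{"k":13,"u":11}}}
After op 5 (add /g/pg/c 37): {"g":{"cc":{"piu":34,"v":82,"wwl":12,"zu":20},"k":[68,69,82,82],"pg":{"am":34,"c":37,"j":53}},"ovd":[{"nn":37,"wo":10,"xuz":41},{"nl":72,"ul":88,"yhh":91,"z":83}],"vyu":{"q":[51,6,98,59,39],"wbd":[62,11,34],"zqp":{"k":13,"u":11}}}
After op 6 (add /ovd/1/s 99): {"g":{"cc":{"piu":34,"v":82,"wwl":12,"zu":20},"k":[68,69,82,82],"pg":{"am":34,"c":37,"j":53}},"ovd":[{"nn":37,"wo":10,"xuz":41},{"nl":72,"s":99,"ul":88,"yhh":91,"z":83}],"vyu":{"q":[51,6,98,59,39],"wbd":[62,11,34],"zqp":{"k":13,"u":11}}}
After op 7 (add /g/pg/j 59): {"g":{"cc":{"piu":34,"v":82,"wwl":12,"zu":20},"k":[68,69,82,82],"pg":{"am":34,"c":37,"j":59}},"ovd":[{"nn":37,"wo":10,"xuz":41},{"nl":72,"s":99,"ul":88,"yhh":91,"z":83}],"vyu":{"q":[51,6,98,59,39],"wbd":[62,11,34],"zqp":{"k":13,"u":11}}}
After op 8 (remove /ovd/1/nl): {"g":{"cc":{"piu":34,"v":82,"wwl":12,"zu":20},"k":[68,69,82,82],"pg":{"am":34,"c":37,"j":59}},"ovd":[{"nn":37,"wo":10,"xuz":41},{"s":99,"ul":88,"yhh":91,"z":83}],"vyu":{"q":[51,6,98,59,39],"wbd":[62,11,34],"zqp":{"k":13,"u":11}}}
After op 9 (remove /g/cc/piu): {"g":{"cc":{"v":82,"wwl":12,"zu":20},"k":[68,69,82,82],"pg":{"am":34,"c":37,"j":59}},"ovd":[{"nn":37,"wo":10,"xuz":41},{"s":99,"ul":88,"yhh":91,"z":83}],"vyu":{"q":[51,6,98,59,39],"wbd":[62,11,34],"zqp":{"k":13,"u":11}}}
After op 10 (add /ovd/1 55): {"g":{"cc":{"v":82,"wwl":12,"zu":20},"k":[68,69,82,82],"pg":{"am":34,"c":37,"j":59}},"ovd":[{"nn":37,"wo":10,"xuz":41},55,{"s":99,"ul":88,"yhh":91,"z":83}],"vyu":{"q":[51,6,98,59,39],"wbd":[62,11,34],"zqp":{"k":13,"u":11}}}
After op 11 (remove /ovd/0/xuz): {"g":{"cc":{"v":82,"wwl":12,"zu":20},"k":[68,69,82,82],"pg":{"am":34,"c":37,"j":59}},"ovd":[{"nn":37,"wo":10},55,{"s":99,"ul":88,"yhh":91,"z":83}],"vyu":{"q":[51,6,98,59,39],"wbd":[62,11,34],"zqp":{"k":13,"u":11}}}
After op 12 (replace /g/k/2 26): {"g":{"cc":{"v":82,"wwl":12,"zu":20},"k":[68,69,26,82],"pg":{"am":34,"c":37,"j":59}},"ovd":[{"nn":37,"wo":10},55,{"s":99,"ul":88,"yhh":91,"z":83}],"vyu":{"q":[51,6,98,59,39],"wbd":[62,11,34],"zqp":{"k":13,"u":11}}}
After op 13 (remove /ovd/0/wo): {"g":{"cc":{"v":82,"wwl":12,"zu":20},"k":[68,69,26,82],"pg":{"am":34,"c":37,"j":59}},"ovd":[{"nn":37},55,{"s":99,"ul":88,"yhh":91,"z":83}],"vyu":{"q":[51,6,98,59,39],"wbd":[62,11,34],"zqp":{"k":13,"u":11}}}
After op 14 (replace /ovd/2 23): {"g":{"cc":{"v":82,"wwl":12,"zu":20},"k":[68,69,26,82],"pg":{"am":34,"c":37,"j":59}},"ovd":[{"nn":37},55,23],"vyu":{"q":[51,6,98,59,39],"wbd":[62,11,34],"zqp":{"k":13,"u":11}}}
After op 15 (replace /g/pg/c 22): {"g":{"cc":{"v":82,"wwl":12,"zu":20},"k":[68,69,26,82],"pg":{"am":34,"c":22,"j":59}},"ovd":[{"nn":37},55,23],"vyu":{"q":[51,6,98,59,39],"wbd":[62,11,34],"zqp":{"k":13,"u":11}}}
After op 16 (add /g/cc/v 3): {"g":{"cc":{"v":3,"wwl":12,"zu":20},"k":[68,69,26,82],"pg":{"am":34,"c":22,"j":59}},"ovd":[{"nn":37},55,23],"vyu":{"q":[51,6,98,59,39],"wbd":[62,11,34],"zqp":{"k":13,"u":11}}}
After op 17 (replace /g/cc 37): {"g":{"cc":37,"k":[68,69,26,82],"pg":{"am":34,"c":22,"j":59}},"ovd":[{"nn":37},55,23],"vyu":{"q":[51,6,98,59,39],"wbd":[62,11,34],"zqp":{"k":13,"u":11}}}
After op 18 (remove /vyu/q/1): {"g":{"cc":37,"k":[68,69,26,82],"pg":{"am":34,"c":22,"j":59}},"ovd":[{"nn":37},55,23],"vyu":{"q":[51,98,59,39],"wbd":[62,11,34],"zqp":{"k":13,"u":11}}}
Value at /g/k/2: 26

Answer: 26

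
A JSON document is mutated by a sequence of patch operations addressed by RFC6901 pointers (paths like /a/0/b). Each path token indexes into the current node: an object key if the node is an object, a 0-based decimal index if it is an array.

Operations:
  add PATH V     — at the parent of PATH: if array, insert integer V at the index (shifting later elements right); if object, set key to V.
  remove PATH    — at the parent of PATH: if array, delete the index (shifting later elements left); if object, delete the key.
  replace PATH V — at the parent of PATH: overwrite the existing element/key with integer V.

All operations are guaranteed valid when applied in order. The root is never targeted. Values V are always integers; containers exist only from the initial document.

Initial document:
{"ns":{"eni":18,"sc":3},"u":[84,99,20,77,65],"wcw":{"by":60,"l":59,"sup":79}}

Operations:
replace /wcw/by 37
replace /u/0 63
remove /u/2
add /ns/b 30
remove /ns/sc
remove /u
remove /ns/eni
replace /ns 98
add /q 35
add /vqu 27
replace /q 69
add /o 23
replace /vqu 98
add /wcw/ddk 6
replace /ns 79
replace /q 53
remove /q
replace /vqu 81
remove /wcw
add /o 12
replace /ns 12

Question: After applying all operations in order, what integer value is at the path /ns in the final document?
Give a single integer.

After op 1 (replace /wcw/by 37): {"ns":{"eni":18,"sc":3},"u":[84,99,20,77,65],"wcw":{"by":37,"l":59,"sup":79}}
After op 2 (replace /u/0 63): {"ns":{"eni":18,"sc":3},"u":[63,99,20,77,65],"wcw":{"by":37,"l":59,"sup":79}}
After op 3 (remove /u/2): {"ns":{"eni":18,"sc":3},"u":[63,99,77,65],"wcw":{"by":37,"l":59,"sup":79}}
After op 4 (add /ns/b 30): {"ns":{"b":30,"eni":18,"sc":3},"u":[63,99,77,65],"wcw":{"by":37,"l":59,"sup":79}}
After op 5 (remove /ns/sc): {"ns":{"b":30,"eni":18},"u":[63,99,77,65],"wcw":{"by":37,"l":59,"sup":79}}
After op 6 (remove /u): {"ns":{"b":30,"eni":18},"wcw":{"by":37,"l":59,"sup":79}}
After op 7 (remove /ns/eni): {"ns":{"b":30},"wcw":{"by":37,"l":59,"sup":79}}
After op 8 (replace /ns 98): {"ns":98,"wcw":{"by":37,"l":59,"sup":79}}
After op 9 (add /q 35): {"ns":98,"q":35,"wcw":{"by":37,"l":59,"sup":79}}
After op 10 (add /vqu 27): {"ns":98,"q":35,"vqu":27,"wcw":{"by":37,"l":59,"sup":79}}
After op 11 (replace /q 69): {"ns":98,"q":69,"vqu":27,"wcw":{"by":37,"l":59,"sup":79}}
After op 12 (add /o 23): {"ns":98,"o":23,"q":69,"vqu":27,"wcw":{"by":37,"l":59,"sup":79}}
After op 13 (replace /vqu 98): {"ns":98,"o":23,"q":69,"vqu":98,"wcw":{"by":37,"l":59,"sup":79}}
After op 14 (add /wcw/ddk 6): {"ns":98,"o":23,"q":69,"vqu":98,"wcw":{"by":37,"ddk":6,"l":59,"sup":79}}
After op 15 (replace /ns 79): {"ns":79,"o":23,"q":69,"vqu":98,"wcw":{"by":37,"ddk":6,"l":59,"sup":79}}
After op 16 (replace /q 53): {"ns":79,"o":23,"q":53,"vqu":98,"wcw":{"by":37,"ddk":6,"l":59,"sup":79}}
After op 17 (remove /q): {"ns":79,"o":23,"vqu":98,"wcw":{"by":37,"ddk":6,"l":59,"sup":79}}
After op 18 (replace /vqu 81): {"ns":79,"o":23,"vqu":81,"wcw":{"by":37,"ddk":6,"l":59,"sup":79}}
After op 19 (remove /wcw): {"ns":79,"o":23,"vqu":81}
After op 20 (add /o 12): {"ns":79,"o":12,"vqu":81}
After op 21 (replace /ns 12): {"ns":12,"o":12,"vqu":81}
Value at /ns: 12

Answer: 12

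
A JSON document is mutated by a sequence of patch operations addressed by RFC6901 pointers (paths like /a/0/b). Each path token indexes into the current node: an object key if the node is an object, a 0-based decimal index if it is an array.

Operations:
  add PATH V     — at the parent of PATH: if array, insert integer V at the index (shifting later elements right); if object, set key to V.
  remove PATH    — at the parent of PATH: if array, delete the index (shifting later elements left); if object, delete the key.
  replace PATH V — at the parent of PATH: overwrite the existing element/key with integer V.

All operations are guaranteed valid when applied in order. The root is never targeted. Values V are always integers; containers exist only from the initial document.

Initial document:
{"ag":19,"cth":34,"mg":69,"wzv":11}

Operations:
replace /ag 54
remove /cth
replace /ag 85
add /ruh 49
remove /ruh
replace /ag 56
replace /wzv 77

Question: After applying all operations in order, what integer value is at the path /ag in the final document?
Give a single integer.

After op 1 (replace /ag 54): {"ag":54,"cth":34,"mg":69,"wzv":11}
After op 2 (remove /cth): {"ag":54,"mg":69,"wzv":11}
After op 3 (replace /ag 85): {"ag":85,"mg":69,"wzv":11}
After op 4 (add /ruh 49): {"ag":85,"mg":69,"ruh":49,"wzv":11}
After op 5 (remove /ruh): {"ag":85,"mg":69,"wzv":11}
After op 6 (replace /ag 56): {"ag":56,"mg":69,"wzv":11}
After op 7 (replace /wzv 77): {"ag":56,"mg":69,"wzv":77}
Value at /ag: 56

Answer: 56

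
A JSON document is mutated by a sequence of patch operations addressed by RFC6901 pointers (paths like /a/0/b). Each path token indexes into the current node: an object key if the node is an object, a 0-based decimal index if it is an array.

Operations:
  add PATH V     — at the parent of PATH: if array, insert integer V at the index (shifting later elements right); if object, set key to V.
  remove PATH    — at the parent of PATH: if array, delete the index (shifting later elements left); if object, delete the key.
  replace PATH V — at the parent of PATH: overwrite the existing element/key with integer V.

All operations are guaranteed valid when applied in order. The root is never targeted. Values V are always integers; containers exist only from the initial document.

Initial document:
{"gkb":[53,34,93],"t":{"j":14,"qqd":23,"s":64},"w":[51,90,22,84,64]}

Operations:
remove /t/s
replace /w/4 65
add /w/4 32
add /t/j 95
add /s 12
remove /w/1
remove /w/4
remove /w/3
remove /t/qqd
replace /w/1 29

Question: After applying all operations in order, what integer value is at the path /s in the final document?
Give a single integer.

Answer: 12

Derivation:
After op 1 (remove /t/s): {"gkb":[53,34,93],"t":{"j":14,"qqd":23},"w":[51,90,22,84,64]}
After op 2 (replace /w/4 65): {"gkb":[53,34,93],"t":{"j":14,"qqd":23},"w":[51,90,22,84,65]}
After op 3 (add /w/4 32): {"gkb":[53,34,93],"t":{"j":14,"qqd":23},"w":[51,90,22,84,32,65]}
After op 4 (add /t/j 95): {"gkb":[53,34,93],"t":{"j":95,"qqd":23},"w":[51,90,22,84,32,65]}
After op 5 (add /s 12): {"gkb":[53,34,93],"s":12,"t":{"j":95,"qqd":23},"w":[51,90,22,84,32,65]}
After op 6 (remove /w/1): {"gkb":[53,34,93],"s":12,"t":{"j":95,"qqd":23},"w":[51,22,84,32,65]}
After op 7 (remove /w/4): {"gkb":[53,34,93],"s":12,"t":{"j":95,"qqd":23},"w":[51,22,84,32]}
After op 8 (remove /w/3): {"gkb":[53,34,93],"s":12,"t":{"j":95,"qqd":23},"w":[51,22,84]}
After op 9 (remove /t/qqd): {"gkb":[53,34,93],"s":12,"t":{"j":95},"w":[51,22,84]}
After op 10 (replace /w/1 29): {"gkb":[53,34,93],"s":12,"t":{"j":95},"w":[51,29,84]}
Value at /s: 12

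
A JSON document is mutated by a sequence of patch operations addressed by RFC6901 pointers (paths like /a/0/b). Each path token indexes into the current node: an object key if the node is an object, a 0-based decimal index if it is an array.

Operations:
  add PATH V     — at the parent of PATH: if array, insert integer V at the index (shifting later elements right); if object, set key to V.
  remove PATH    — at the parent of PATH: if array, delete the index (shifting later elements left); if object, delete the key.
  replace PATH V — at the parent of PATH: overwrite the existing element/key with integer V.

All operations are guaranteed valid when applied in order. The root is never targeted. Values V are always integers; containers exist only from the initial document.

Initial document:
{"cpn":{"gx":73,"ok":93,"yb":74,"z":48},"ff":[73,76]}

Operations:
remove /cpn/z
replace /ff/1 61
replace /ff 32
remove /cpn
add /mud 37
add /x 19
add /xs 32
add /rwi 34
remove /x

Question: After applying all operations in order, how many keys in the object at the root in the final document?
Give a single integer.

After op 1 (remove /cpn/z): {"cpn":{"gx":73,"ok":93,"yb":74},"ff":[73,76]}
After op 2 (replace /ff/1 61): {"cpn":{"gx":73,"ok":93,"yb":74},"ff":[73,61]}
After op 3 (replace /ff 32): {"cpn":{"gx":73,"ok":93,"yb":74},"ff":32}
After op 4 (remove /cpn): {"ff":32}
After op 5 (add /mud 37): {"ff":32,"mud":37}
After op 6 (add /x 19): {"ff":32,"mud":37,"x":19}
After op 7 (add /xs 32): {"ff":32,"mud":37,"x":19,"xs":32}
After op 8 (add /rwi 34): {"ff":32,"mud":37,"rwi":34,"x":19,"xs":32}
After op 9 (remove /x): {"ff":32,"mud":37,"rwi":34,"xs":32}
Size at the root: 4

Answer: 4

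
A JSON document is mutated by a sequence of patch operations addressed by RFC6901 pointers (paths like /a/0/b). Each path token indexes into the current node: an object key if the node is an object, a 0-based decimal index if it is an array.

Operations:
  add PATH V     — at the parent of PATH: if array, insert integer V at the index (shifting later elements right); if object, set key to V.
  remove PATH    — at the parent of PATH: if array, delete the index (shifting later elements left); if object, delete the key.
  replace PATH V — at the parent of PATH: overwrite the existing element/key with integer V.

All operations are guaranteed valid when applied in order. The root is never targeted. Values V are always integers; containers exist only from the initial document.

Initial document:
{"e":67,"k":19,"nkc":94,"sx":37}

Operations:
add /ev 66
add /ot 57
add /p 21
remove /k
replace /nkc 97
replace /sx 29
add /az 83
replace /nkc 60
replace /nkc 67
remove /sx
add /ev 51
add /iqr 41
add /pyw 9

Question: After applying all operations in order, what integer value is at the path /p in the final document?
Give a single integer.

Answer: 21

Derivation:
After op 1 (add /ev 66): {"e":67,"ev":66,"k":19,"nkc":94,"sx":37}
After op 2 (add /ot 57): {"e":67,"ev":66,"k":19,"nkc":94,"ot":57,"sx":37}
After op 3 (add /p 21): {"e":67,"ev":66,"k":19,"nkc":94,"ot":57,"p":21,"sx":37}
After op 4 (remove /k): {"e":67,"ev":66,"nkc":94,"ot":57,"p":21,"sx":37}
After op 5 (replace /nkc 97): {"e":67,"ev":66,"nkc":97,"ot":57,"p":21,"sx":37}
After op 6 (replace /sx 29): {"e":67,"ev":66,"nkc":97,"ot":57,"p":21,"sx":29}
After op 7 (add /az 83): {"az":83,"e":67,"ev":66,"nkc":97,"ot":57,"p":21,"sx":29}
After op 8 (replace /nkc 60): {"az":83,"e":67,"ev":66,"nkc":60,"ot":57,"p":21,"sx":29}
After op 9 (replace /nkc 67): {"az":83,"e":67,"ev":66,"nkc":67,"ot":57,"p":21,"sx":29}
After op 10 (remove /sx): {"az":83,"e":67,"ev":66,"nkc":67,"ot":57,"p":21}
After op 11 (add /ev 51): {"az":83,"e":67,"ev":51,"nkc":67,"ot":57,"p":21}
After op 12 (add /iqr 41): {"az":83,"e":67,"ev":51,"iqr":41,"nkc":67,"ot":57,"p":21}
After op 13 (add /pyw 9): {"az":83,"e":67,"ev":51,"iqr":41,"nkc":67,"ot":57,"p":21,"pyw":9}
Value at /p: 21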